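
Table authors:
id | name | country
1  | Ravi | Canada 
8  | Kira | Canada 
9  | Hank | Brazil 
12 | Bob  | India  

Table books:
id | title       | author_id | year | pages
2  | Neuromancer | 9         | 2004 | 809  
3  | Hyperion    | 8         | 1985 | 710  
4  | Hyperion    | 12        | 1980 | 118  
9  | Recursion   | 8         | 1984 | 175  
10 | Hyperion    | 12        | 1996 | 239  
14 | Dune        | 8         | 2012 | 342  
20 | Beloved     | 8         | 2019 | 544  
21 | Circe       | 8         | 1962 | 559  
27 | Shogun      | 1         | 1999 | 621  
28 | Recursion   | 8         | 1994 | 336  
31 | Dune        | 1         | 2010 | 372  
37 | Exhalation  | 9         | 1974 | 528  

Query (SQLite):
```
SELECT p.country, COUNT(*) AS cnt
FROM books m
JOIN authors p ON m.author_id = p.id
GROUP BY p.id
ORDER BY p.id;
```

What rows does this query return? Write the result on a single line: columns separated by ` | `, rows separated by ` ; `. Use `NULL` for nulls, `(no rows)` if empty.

Join each books row to its authors via author_id.
Group joined rows by authors.id; compute COUNT(*) per group.
  1: ids {27, 31} → COUNT(*)=2
  8: ids {3, 9, 14, 20, 21, 28} → COUNT(*)=6
  9: ids {2, 37} → COUNT(*)=2
  12: ids {4, 10} → COUNT(*)=2

Canada | 2 ; Canada | 6 ; Brazil | 2 ; India | 2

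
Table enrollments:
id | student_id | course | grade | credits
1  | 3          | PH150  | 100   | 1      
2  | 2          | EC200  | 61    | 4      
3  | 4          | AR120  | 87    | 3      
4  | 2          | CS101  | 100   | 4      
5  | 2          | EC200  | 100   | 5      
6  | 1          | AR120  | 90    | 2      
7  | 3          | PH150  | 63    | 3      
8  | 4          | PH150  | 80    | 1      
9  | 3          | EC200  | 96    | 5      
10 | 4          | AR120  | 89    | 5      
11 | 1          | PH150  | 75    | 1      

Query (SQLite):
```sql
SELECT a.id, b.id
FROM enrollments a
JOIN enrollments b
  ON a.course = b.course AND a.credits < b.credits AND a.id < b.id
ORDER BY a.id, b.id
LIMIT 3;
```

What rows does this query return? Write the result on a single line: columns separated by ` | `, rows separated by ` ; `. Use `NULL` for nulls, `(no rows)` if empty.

1 | 7 ; 2 | 5 ; 2 | 9

Pairs (a,b) with same course, a.credits < b.credits, a.id < b.id.
course groups: AR120:{3,6,10} CS101:{4} EC200:{2,5,9} PH150:{1,7,8,11}
Ordered by (a.id, b.id); first 3.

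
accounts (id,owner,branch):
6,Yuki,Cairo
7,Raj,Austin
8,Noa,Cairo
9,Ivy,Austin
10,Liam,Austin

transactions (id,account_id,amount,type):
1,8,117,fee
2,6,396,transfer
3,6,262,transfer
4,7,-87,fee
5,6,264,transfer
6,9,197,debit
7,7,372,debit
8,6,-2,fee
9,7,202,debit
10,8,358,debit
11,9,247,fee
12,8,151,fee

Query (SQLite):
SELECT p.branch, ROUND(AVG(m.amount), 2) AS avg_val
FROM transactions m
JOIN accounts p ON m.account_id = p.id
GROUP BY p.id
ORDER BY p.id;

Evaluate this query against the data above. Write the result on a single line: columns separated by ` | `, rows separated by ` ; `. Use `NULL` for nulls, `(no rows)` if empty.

Cairo | 230 ; Austin | 162.33 ; Cairo | 208.67 ; Austin | 222

Join each transactions row to its accounts via account_id.
Group joined rows by accounts.id; compute ROUND(AVG(m.amount), 2) per group.
  6: ids {2, 3, 5, 8} → ROUND(AVG(m.amount), 2)=230
  7: ids {4, 7, 9} → ROUND(AVG(m.amount), 2)=162.33
  8: ids {1, 10, 12} → ROUND(AVG(m.amount), 2)=208.67
  9: ids {6, 11} → ROUND(AVG(m.amount), 2)=222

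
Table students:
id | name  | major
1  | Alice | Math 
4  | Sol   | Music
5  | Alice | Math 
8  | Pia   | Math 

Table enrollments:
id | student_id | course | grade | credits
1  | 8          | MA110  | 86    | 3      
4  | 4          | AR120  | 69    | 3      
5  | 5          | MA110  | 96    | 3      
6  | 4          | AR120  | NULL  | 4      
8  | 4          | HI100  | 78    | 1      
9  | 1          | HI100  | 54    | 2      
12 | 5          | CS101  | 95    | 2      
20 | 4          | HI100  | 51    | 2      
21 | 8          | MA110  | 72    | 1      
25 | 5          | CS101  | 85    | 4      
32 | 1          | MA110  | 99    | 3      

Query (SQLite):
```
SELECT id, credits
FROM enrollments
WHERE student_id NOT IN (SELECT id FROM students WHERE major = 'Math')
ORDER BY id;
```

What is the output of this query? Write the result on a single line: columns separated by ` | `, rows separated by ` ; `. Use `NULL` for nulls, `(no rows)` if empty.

4 | 3 ; 6 | 4 ; 8 | 1 ; 20 | 2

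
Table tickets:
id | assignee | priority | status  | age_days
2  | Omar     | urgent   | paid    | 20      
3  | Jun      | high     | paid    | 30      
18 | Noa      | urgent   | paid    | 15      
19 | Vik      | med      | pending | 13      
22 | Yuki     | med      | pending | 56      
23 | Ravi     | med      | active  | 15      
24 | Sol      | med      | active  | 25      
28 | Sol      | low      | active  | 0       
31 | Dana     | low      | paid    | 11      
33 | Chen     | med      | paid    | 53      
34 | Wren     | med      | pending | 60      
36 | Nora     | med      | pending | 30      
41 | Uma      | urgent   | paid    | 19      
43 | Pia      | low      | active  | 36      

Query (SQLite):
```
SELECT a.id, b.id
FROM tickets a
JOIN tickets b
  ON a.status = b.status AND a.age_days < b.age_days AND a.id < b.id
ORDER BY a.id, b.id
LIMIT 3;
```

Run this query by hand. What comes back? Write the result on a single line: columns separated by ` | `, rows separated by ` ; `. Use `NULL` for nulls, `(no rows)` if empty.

Pairs (a,b) with same status, a.age_days < b.age_days, a.id < b.id.
status groups: active:{23,24,28,43} paid:{2,3,18,31,33,41} pending:{19,22,34,36}
Ordered by (a.id, b.id); first 3.

2 | 3 ; 2 | 33 ; 3 | 33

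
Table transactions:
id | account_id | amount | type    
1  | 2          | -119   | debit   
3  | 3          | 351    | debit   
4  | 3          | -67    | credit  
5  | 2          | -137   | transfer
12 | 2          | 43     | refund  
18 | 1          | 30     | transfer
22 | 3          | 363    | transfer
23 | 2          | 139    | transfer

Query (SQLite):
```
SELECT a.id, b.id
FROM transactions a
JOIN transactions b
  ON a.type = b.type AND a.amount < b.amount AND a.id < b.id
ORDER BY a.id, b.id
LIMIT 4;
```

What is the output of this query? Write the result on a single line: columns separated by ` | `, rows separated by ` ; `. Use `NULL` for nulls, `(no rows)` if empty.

1 | 3 ; 5 | 18 ; 5 | 22 ; 5 | 23

Pairs (a,b) with same type, a.amount < b.amount, a.id < b.id.
type groups: credit:{4} debit:{1,3} refund:{12} transfer:{5,18,22,23}
Ordered by (a.id, b.id); first 4.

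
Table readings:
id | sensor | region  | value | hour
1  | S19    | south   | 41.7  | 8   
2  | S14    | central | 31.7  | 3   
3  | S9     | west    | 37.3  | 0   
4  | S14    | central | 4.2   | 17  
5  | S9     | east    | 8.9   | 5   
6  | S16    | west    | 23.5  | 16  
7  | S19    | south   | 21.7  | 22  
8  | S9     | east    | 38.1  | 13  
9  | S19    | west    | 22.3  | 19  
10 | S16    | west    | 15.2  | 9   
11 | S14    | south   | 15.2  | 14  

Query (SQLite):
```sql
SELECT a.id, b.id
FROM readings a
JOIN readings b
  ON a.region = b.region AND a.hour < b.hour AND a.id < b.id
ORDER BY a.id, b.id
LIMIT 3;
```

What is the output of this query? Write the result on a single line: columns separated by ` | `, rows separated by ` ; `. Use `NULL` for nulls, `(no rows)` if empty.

1 | 7 ; 1 | 11 ; 2 | 4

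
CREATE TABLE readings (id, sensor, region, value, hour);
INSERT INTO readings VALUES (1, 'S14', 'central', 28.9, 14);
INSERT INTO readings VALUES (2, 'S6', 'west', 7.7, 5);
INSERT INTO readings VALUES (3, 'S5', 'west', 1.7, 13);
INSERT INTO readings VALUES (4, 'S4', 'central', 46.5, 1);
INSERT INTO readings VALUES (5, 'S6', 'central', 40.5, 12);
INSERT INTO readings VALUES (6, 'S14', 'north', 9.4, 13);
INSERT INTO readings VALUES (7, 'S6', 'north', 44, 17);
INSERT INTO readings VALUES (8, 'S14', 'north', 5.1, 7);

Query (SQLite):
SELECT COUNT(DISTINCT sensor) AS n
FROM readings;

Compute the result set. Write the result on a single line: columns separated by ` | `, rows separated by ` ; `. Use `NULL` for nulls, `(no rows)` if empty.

4

Count distinct non-NULL sensor values.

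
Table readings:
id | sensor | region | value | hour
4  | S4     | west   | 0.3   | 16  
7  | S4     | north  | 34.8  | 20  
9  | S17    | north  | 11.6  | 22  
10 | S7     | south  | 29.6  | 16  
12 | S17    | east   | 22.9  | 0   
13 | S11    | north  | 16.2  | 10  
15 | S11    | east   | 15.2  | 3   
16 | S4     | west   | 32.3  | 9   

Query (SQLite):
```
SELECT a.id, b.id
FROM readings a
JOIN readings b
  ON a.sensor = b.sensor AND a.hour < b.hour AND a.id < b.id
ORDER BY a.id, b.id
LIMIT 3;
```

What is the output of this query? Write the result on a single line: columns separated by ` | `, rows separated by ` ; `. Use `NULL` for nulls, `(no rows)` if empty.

4 | 7

Pairs (a,b) with same sensor, a.hour < b.hour, a.id < b.id.
sensor groups: S11:{13,15} S17:{9,12} S4:{4,7,16} S7:{10}
Ordered by (a.id, b.id); first 3.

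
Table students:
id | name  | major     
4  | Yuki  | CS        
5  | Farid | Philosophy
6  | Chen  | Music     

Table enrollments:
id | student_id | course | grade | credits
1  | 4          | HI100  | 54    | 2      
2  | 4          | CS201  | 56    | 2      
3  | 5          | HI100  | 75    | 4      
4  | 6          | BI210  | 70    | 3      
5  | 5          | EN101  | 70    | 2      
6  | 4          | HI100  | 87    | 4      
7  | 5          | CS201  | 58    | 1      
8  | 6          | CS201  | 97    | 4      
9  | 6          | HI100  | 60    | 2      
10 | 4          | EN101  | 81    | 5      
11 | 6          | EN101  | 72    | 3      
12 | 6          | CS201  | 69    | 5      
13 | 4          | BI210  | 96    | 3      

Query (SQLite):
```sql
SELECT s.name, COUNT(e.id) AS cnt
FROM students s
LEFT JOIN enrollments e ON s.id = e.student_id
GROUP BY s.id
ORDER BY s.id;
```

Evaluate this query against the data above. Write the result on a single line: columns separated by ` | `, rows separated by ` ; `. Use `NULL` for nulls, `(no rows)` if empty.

LEFT JOIN keeps every students row; unmatched ones get NULL for enrollments columns.
Group by students.id and compute COUNT(e.id). COUNT(col) of an all-NULL group is 0.
  4: ids {1, 2, 6, 10, 13} → COUNT(e.id)=5
  5: ids {3, 5, 7} → COUNT(e.id)=3
  6: ids {4, 8, 9, 11, 12} → COUNT(e.id)=5

Yuki | 5 ; Farid | 3 ; Chen | 5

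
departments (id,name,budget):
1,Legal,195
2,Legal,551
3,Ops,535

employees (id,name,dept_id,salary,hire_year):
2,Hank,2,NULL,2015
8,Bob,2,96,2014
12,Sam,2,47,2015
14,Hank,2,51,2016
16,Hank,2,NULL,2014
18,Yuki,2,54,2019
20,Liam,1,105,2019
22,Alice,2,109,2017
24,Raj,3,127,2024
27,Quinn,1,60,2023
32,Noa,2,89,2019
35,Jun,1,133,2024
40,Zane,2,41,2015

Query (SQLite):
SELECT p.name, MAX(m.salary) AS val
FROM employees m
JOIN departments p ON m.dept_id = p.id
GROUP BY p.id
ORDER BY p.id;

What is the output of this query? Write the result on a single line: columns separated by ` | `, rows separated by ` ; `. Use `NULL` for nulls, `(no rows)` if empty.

Join each employees row to its departments via dept_id.
Group joined rows by departments.id; compute MAX(m.salary) per group.
  1: ids {20, 27, 35} → MAX(m.salary)=133
  2: ids {2, 8, 12, 14, 16, 18, 22, 32, 40} → MAX(m.salary)=109
  3: ids {24} → MAX(m.salary)=127

Legal | 133 ; Legal | 109 ; Ops | 127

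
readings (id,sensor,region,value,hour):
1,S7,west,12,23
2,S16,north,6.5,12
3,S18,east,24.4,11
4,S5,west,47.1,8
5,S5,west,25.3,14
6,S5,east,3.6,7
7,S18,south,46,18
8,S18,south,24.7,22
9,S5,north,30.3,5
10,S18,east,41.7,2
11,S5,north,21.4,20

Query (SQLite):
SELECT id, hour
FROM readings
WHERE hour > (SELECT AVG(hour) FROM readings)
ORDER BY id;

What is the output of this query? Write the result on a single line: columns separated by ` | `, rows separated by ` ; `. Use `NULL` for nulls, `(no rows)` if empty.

Scalar subquery: AVG(hour) over all readings rows = 12.909091 (≈; comparison uses full precision).
Keep rows where hour > that value.

1 | 23 ; 5 | 14 ; 7 | 18 ; 8 | 22 ; 11 | 20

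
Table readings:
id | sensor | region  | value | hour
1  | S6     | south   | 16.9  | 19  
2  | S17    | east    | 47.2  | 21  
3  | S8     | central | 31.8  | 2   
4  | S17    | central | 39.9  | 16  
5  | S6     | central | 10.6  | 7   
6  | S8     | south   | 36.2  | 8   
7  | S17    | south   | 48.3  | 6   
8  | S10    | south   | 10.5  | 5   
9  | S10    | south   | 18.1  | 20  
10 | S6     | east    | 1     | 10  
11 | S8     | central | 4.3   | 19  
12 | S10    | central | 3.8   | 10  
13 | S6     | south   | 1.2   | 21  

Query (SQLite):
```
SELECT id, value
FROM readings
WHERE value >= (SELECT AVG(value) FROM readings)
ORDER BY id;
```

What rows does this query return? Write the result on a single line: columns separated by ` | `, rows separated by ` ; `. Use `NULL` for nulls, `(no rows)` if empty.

2 | 47.2 ; 3 | 31.8 ; 4 | 39.9 ; 6 | 36.2 ; 7 | 48.3

Scalar subquery: AVG(value) over all readings rows = 20.753846 (≈; comparison uses full precision).
Keep rows where value >= that value.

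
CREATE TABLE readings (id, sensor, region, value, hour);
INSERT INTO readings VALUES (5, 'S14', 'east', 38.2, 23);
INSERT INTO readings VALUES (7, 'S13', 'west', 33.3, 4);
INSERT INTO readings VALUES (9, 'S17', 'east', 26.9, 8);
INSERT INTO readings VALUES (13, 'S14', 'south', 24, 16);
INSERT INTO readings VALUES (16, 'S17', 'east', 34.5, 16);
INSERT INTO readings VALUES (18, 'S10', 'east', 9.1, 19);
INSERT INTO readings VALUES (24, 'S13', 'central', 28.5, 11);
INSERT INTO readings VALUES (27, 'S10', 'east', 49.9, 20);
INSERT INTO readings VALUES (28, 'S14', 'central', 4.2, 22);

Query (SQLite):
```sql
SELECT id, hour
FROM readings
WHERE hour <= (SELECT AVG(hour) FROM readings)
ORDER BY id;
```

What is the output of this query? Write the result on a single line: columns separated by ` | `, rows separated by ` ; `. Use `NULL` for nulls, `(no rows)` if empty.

Scalar subquery: AVG(hour) over all readings rows = 15.444444 (≈; comparison uses full precision).
Keep rows where hour <= that value.

7 | 4 ; 9 | 8 ; 24 | 11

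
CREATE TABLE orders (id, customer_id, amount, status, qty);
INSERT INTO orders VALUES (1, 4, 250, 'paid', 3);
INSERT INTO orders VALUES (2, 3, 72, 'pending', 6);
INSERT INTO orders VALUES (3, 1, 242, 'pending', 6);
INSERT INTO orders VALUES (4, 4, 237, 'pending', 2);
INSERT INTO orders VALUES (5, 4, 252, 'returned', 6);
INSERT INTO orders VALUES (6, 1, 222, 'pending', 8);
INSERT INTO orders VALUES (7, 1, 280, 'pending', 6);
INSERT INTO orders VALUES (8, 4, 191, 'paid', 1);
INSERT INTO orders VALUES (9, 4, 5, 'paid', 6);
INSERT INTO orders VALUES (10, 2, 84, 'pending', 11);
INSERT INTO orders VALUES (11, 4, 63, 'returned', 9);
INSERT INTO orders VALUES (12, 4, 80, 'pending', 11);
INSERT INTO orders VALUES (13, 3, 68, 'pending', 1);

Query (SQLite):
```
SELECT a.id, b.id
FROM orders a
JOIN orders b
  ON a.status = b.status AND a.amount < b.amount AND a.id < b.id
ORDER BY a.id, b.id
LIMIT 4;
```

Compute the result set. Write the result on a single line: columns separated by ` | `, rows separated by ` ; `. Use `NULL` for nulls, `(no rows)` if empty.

Pairs (a,b) with same status, a.amount < b.amount, a.id < b.id.
status groups: paid:{1,8,9} pending:{2,3,4,6,7,10,12,13} returned:{5,11}
Ordered by (a.id, b.id); first 4.

2 | 3 ; 2 | 4 ; 2 | 6 ; 2 | 7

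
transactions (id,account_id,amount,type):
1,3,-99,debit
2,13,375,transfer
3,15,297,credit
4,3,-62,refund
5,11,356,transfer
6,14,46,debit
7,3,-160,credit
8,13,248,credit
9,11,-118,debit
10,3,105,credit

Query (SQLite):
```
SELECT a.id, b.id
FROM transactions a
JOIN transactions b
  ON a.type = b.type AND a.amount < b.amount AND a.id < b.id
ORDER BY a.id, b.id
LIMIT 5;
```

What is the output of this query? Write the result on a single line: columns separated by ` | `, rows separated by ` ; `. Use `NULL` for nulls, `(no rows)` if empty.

Pairs (a,b) with same type, a.amount < b.amount, a.id < b.id.
type groups: credit:{3,7,8,10} debit:{1,6,9} refund:{4} transfer:{2,5}
Ordered by (a.id, b.id); first 5.

1 | 6 ; 7 | 8 ; 7 | 10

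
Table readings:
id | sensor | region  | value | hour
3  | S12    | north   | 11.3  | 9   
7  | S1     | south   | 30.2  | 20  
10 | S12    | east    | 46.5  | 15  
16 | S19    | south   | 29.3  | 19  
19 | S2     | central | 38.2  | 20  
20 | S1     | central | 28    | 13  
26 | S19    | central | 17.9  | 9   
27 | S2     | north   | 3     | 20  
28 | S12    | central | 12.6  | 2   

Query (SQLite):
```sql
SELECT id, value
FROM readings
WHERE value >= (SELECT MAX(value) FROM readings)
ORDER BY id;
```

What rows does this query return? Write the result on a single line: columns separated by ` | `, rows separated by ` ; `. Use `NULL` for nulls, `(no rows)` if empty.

Scalar subquery: MAX(value) over all readings rows = 46.5.
Keep rows where value >= that value.

10 | 46.5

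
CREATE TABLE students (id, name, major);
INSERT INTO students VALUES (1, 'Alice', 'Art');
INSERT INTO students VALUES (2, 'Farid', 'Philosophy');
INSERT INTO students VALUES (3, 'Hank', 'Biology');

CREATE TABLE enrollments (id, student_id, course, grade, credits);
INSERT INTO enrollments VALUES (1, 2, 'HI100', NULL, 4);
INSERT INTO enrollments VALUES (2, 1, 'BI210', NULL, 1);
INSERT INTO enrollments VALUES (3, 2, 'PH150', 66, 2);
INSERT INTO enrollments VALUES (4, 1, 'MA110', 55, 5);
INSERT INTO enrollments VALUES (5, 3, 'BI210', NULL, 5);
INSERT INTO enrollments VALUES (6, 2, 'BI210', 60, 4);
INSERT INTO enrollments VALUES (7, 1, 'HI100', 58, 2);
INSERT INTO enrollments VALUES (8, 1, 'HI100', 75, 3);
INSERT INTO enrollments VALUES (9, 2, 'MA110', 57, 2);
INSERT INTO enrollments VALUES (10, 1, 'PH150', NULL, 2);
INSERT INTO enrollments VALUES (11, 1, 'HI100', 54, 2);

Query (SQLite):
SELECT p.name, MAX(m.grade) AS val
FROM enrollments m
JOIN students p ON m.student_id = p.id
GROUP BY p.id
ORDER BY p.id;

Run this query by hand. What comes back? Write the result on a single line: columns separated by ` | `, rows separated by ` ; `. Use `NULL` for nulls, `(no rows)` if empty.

Join each enrollments row to its students via student_id.
Group joined rows by students.id; compute MAX(m.grade) per group.
  1: ids {2, 4, 7, 8, 10, 11} → MAX(m.grade)=75
  2: ids {1, 3, 6, 9} → MAX(m.grade)=66
  3: ids {5} → MAX(m.grade)=NULL

Alice | 75 ; Farid | 66 ; Hank | NULL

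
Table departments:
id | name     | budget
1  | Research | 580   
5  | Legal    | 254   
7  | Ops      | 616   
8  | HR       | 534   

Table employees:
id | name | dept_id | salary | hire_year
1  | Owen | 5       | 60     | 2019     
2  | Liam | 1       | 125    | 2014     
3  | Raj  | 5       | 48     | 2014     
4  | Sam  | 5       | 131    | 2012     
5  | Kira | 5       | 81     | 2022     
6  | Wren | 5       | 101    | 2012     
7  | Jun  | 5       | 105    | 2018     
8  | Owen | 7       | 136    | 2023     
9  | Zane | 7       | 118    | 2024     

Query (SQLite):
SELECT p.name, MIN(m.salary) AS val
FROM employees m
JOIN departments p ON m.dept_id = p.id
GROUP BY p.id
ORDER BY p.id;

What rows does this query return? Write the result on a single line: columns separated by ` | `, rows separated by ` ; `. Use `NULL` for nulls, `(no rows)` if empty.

Research | 125 ; Legal | 48 ; Ops | 118

Join each employees row to its departments via dept_id.
Group joined rows by departments.id; compute MIN(m.salary) per group.
  1: ids {2} → MIN(m.salary)=125
  5: ids {1, 3, 4, 5, 6, 7} → MIN(m.salary)=48
  7: ids {8, 9} → MIN(m.salary)=118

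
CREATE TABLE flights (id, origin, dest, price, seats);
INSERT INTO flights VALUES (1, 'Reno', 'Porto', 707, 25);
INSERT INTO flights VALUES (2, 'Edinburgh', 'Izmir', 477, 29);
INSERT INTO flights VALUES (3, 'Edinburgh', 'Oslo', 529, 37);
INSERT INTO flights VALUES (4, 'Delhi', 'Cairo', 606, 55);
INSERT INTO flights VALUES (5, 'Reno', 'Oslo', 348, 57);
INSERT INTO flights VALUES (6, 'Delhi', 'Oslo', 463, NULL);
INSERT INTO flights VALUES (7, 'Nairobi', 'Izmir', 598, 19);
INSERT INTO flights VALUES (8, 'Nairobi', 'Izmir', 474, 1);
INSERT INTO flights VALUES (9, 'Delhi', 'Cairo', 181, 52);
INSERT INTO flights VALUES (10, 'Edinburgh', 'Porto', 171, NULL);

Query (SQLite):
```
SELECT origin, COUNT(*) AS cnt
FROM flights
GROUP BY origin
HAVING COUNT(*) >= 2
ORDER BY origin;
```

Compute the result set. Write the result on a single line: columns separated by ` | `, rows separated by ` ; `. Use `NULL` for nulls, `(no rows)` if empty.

Delhi | 3 ; Edinburgh | 3 ; Nairobi | 2 ; Reno | 2

Partition flights by origin; compute COUNT(*) within each group.
HAVING: keep groups with count ≥ 2.
  Delhi: ids {4, 6, 9} → COUNT(*)=3
  Edinburgh: ids {2, 3, 10} → COUNT(*)=3
  Nairobi: ids {7, 8} → COUNT(*)=2
  Reno: ids {1, 5} → COUNT(*)=2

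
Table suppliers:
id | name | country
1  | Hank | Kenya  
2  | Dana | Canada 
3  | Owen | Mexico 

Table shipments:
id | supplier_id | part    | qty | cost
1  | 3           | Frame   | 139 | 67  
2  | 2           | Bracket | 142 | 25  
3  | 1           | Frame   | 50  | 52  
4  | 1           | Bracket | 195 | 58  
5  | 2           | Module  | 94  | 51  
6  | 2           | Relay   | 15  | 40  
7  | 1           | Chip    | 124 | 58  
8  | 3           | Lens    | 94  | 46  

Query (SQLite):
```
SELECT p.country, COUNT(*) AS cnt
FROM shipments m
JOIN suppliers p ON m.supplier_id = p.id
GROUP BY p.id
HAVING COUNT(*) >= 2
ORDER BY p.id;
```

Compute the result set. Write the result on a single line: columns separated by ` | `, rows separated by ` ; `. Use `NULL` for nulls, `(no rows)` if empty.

Kenya | 3 ; Canada | 3 ; Mexico | 2

Join each shipments row to its suppliers via supplier_id.
Group joined rows by suppliers.id; compute COUNT(*) per group.
HAVING: keep groups with count ≥ 2.
  1: ids {3, 4, 7} → COUNT(*)=3
  2: ids {2, 5, 6} → COUNT(*)=3
  3: ids {1, 8} → COUNT(*)=2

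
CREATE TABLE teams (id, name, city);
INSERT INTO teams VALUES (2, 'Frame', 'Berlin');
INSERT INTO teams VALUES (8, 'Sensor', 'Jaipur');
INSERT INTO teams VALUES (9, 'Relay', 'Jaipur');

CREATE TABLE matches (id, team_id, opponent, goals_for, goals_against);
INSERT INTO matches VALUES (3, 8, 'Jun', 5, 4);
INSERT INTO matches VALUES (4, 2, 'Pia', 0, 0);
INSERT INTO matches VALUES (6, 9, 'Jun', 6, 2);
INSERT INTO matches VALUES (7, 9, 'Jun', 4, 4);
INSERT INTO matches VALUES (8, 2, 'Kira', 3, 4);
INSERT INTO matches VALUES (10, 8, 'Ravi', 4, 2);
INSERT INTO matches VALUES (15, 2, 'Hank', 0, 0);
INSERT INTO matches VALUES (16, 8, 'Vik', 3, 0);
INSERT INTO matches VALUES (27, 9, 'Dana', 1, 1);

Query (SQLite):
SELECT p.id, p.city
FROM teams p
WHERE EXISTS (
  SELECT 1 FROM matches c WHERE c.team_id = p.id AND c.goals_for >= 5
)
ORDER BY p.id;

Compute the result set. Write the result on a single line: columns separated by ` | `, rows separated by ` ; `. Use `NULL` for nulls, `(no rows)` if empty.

8 | Jaipur ; 9 | Jaipur

For each teams row, check whether any matches with matching team_id has goals_for >= 5.
Keep rows where that is true.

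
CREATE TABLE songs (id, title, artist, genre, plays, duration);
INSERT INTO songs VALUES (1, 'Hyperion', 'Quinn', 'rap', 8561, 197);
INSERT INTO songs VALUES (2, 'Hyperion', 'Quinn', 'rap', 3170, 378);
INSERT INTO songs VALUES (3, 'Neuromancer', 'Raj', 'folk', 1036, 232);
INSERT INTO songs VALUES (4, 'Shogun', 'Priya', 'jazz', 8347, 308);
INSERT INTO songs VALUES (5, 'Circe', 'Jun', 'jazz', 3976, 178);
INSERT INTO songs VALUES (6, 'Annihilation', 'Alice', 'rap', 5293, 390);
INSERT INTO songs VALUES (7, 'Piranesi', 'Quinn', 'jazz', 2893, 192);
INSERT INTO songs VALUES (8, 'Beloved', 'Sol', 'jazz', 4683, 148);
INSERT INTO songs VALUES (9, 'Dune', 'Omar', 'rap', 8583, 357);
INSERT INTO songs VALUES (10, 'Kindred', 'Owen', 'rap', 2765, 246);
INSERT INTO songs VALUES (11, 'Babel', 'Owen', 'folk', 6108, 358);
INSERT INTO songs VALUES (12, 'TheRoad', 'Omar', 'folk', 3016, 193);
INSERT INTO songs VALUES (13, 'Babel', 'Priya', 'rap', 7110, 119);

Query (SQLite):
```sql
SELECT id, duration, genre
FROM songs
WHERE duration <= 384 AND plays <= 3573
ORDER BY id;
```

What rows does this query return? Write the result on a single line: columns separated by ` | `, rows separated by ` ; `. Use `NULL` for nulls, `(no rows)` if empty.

2 | 378 | rap ; 3 | 232 | folk ; 7 | 192 | jazz ; 10 | 246 | rap ; 12 | 193 | folk

duration <= 384: ids {1, 2, 3, 4, 5, 7, 8, 9, 10, 11, 12, 13}
plays <= 3573: ids {2, 3, 7, 10, 12}
Combine with AND.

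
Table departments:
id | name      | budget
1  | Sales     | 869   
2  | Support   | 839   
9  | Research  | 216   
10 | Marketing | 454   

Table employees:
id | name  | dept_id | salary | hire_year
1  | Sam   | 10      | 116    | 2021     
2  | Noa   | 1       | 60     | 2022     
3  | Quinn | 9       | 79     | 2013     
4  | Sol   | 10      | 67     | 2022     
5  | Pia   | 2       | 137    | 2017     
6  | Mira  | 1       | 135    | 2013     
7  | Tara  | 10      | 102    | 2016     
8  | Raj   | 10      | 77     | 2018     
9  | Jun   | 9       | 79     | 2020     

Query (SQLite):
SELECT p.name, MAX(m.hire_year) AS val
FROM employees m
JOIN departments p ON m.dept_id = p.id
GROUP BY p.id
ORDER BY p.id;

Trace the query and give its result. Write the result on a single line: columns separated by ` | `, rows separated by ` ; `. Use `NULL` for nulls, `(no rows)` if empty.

Join each employees row to its departments via dept_id.
Group joined rows by departments.id; compute MAX(m.hire_year) per group.
  1: ids {2, 6} → MAX(m.hire_year)=2022
  2: ids {5} → MAX(m.hire_year)=2017
  9: ids {3, 9} → MAX(m.hire_year)=2020
  10: ids {1, 4, 7, 8} → MAX(m.hire_year)=2022

Sales | 2022 ; Support | 2017 ; Research | 2020 ; Marketing | 2022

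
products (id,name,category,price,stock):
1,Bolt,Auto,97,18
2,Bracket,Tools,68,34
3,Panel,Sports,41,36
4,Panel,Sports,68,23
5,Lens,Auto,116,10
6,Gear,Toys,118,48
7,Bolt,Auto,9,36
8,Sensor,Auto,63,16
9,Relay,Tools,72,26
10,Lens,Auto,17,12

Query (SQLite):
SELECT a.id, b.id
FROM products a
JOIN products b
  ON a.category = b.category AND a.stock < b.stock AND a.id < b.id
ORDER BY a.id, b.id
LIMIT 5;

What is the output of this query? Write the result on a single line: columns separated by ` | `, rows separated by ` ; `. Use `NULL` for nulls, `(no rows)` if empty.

Pairs (a,b) with same category, a.stock < b.stock, a.id < b.id.
category groups: Auto:{1,5,7,8,10} Sports:{3,4} Tools:{2,9} Toys:{6}
Ordered by (a.id, b.id); first 5.

1 | 7 ; 5 | 7 ; 5 | 8 ; 5 | 10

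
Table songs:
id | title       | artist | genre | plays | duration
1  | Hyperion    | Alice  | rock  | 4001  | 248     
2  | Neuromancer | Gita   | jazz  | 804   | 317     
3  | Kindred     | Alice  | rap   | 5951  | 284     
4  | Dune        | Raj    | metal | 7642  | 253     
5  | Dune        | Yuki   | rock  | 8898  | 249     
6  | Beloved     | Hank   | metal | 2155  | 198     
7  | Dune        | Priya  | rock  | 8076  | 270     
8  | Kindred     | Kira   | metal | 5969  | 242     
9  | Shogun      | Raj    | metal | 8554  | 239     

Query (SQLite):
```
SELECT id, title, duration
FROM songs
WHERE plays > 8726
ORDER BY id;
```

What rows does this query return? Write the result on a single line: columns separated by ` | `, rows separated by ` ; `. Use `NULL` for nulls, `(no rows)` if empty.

5 | Dune | 249

plays > 8726: ids {5}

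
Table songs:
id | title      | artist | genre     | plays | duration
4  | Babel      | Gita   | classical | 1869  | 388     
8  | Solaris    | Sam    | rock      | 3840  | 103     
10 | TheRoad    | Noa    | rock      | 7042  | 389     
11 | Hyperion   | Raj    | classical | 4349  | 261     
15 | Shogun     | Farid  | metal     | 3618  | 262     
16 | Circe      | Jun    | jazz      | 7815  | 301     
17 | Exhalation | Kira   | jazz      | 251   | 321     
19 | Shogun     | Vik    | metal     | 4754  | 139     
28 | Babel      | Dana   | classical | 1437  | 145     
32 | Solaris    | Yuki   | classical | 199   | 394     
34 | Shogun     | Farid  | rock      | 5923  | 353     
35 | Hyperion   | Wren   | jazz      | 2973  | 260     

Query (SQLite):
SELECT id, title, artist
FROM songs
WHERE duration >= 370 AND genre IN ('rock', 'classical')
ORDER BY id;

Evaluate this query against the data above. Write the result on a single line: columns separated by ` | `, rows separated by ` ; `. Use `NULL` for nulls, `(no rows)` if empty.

duration >= 370: ids {4, 10, 32}
genre IN ('rock', 'classical'): ids {4, 8, 10, 11, 28, 32, 34}
Combine with AND.

4 | Babel | Gita ; 10 | TheRoad | Noa ; 32 | Solaris | Yuki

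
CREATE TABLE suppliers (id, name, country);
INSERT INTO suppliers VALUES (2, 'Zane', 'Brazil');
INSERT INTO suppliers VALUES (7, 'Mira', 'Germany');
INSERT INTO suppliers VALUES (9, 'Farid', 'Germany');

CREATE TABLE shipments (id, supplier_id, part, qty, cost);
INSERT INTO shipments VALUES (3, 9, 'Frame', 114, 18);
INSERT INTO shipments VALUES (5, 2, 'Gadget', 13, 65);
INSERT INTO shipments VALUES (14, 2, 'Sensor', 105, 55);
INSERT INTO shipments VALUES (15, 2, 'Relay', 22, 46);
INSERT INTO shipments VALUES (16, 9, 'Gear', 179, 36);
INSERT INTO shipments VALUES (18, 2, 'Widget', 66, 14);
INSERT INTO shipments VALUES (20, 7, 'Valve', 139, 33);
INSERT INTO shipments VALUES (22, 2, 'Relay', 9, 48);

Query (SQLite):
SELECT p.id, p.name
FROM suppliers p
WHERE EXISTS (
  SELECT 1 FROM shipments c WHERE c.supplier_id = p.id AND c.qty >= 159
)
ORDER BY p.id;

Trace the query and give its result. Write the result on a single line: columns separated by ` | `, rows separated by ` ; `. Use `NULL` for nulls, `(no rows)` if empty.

9 | Farid

For each suppliers row, check whether any shipments with matching supplier_id has qty >= 159.
Keep rows where that is true.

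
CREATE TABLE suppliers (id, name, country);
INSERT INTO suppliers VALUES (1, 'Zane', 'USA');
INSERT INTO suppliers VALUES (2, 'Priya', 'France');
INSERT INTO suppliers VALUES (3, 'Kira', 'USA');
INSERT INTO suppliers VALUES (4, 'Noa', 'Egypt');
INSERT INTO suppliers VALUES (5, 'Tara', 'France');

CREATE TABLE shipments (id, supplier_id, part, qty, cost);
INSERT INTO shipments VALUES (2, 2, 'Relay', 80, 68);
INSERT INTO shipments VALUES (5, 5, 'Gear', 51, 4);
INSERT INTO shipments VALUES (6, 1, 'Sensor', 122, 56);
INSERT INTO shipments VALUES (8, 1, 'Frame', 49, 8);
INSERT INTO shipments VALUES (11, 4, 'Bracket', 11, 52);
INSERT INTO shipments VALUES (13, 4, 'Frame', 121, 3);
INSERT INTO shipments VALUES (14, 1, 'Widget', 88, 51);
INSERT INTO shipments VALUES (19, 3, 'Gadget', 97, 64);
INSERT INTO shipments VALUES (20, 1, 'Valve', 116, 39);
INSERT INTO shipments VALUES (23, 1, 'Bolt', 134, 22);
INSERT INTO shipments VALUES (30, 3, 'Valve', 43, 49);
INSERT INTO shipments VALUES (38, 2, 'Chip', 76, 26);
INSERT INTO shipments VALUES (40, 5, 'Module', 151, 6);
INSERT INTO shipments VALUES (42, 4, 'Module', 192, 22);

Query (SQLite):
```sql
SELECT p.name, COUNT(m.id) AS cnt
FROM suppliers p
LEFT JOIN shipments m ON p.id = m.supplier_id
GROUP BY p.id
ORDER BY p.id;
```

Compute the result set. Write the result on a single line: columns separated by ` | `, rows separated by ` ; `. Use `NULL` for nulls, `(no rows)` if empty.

LEFT JOIN keeps every suppliers row; unmatched ones get NULL for shipments columns.
Group by suppliers.id and compute COUNT(m.id). COUNT(col) of an all-NULL group is 0.
  1: ids {6, 8, 14, 20, 23} → COUNT(m.id)=5
  2: ids {2, 38} → COUNT(m.id)=2
  3: ids {19, 30} → COUNT(m.id)=2
  4: ids {11, 13, 42} → COUNT(m.id)=3
  5: ids {5, 40} → COUNT(m.id)=2

Zane | 5 ; Priya | 2 ; Kira | 2 ; Noa | 3 ; Tara | 2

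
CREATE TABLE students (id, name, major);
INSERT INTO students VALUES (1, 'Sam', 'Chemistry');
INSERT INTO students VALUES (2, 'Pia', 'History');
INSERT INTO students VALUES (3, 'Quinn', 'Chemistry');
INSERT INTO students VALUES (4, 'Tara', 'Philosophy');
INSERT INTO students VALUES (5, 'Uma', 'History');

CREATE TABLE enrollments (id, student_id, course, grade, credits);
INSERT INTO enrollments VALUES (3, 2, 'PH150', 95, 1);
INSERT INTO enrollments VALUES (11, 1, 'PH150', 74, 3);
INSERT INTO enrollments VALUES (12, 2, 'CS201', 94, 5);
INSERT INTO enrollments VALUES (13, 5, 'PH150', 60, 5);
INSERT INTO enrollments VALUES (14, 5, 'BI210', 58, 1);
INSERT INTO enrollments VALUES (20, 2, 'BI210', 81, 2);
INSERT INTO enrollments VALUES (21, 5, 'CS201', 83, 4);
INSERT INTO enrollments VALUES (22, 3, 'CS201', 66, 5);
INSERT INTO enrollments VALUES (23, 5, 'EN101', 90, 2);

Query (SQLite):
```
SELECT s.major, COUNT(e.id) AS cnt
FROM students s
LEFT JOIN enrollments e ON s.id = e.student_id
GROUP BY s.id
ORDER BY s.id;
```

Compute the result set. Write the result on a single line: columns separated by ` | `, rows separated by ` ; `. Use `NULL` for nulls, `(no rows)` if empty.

Chemistry | 1 ; History | 3 ; Chemistry | 1 ; Philosophy | 0 ; History | 4

LEFT JOIN keeps every students row; unmatched ones get NULL for enrollments columns.
Group by students.id and compute COUNT(e.id). COUNT(col) of an all-NULL group is 0.
  1: ids {11} → COUNT(e.id)=1
  2: ids {3, 12, 20} → COUNT(e.id)=3
  3: ids {22} → COUNT(e.id)=1
  4: ids {—} → COUNT(e.id)=0
  5: ids {13, 14, 21, 23} → COUNT(e.id)=4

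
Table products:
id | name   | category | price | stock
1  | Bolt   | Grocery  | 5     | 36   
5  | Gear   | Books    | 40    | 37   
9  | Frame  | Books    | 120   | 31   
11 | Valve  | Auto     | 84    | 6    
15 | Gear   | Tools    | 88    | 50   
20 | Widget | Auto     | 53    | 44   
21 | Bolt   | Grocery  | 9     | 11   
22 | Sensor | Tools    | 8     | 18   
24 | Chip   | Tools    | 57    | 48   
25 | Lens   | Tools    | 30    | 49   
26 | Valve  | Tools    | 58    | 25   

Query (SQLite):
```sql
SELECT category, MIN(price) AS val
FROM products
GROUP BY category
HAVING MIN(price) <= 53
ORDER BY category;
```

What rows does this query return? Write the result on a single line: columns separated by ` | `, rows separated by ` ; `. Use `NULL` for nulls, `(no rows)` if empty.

Partition products by category; compute MIN(price) within each group.
HAVING: keep groups where MIN(price) <= 53.
  Auto: ids {11, 20} → MIN(price)=53
  Books: ids {5, 9} → MIN(price)=40
  Grocery: ids {1, 21} → MIN(price)=5
  Tools: ids {15, 22, 24, 25, 26} → MIN(price)=8

Auto | 53 ; Books | 40 ; Grocery | 5 ; Tools | 8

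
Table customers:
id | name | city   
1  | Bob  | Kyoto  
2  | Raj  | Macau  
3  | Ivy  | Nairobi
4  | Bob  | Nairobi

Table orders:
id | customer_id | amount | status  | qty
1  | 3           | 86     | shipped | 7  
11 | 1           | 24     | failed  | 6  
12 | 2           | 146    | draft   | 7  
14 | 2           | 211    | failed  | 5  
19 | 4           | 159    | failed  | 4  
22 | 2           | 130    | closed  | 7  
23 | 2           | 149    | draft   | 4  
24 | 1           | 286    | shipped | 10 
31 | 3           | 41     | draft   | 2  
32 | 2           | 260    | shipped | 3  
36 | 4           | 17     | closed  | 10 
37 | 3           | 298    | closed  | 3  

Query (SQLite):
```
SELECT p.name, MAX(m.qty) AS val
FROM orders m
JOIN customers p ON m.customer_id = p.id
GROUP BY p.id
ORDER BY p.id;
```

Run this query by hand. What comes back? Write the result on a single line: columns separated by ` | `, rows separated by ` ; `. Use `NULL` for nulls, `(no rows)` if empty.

Bob | 10 ; Raj | 7 ; Ivy | 7 ; Bob | 10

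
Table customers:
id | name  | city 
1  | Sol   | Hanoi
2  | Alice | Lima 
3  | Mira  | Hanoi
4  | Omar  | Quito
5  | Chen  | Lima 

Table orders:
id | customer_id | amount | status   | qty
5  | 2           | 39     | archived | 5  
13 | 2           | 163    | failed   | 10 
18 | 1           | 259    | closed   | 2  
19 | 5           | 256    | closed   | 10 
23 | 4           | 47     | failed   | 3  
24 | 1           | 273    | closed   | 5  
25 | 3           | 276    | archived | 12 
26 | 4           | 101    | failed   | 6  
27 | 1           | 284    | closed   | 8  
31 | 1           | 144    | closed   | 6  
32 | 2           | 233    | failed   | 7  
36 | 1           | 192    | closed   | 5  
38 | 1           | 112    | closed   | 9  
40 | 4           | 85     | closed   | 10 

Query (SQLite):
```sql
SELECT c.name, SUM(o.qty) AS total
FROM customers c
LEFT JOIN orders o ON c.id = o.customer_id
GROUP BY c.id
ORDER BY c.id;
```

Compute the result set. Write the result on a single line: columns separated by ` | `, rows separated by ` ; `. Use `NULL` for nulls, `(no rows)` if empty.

Sol | 35 ; Alice | 22 ; Mira | 12 ; Omar | 19 ; Chen | 10

LEFT JOIN keeps every customers row; unmatched ones get NULL for orders columns.
Group by customers.id and compute SUM(o.qty). SUM over an all-NULL group is NULL.
  1: ids {18, 24, 27, 31, 36, 38} → SUM(o.qty)=35
  2: ids {5, 13, 32} → SUM(o.qty)=22
  3: ids {25} → SUM(o.qty)=12
  4: ids {23, 26, 40} → SUM(o.qty)=19
  5: ids {19} → SUM(o.qty)=10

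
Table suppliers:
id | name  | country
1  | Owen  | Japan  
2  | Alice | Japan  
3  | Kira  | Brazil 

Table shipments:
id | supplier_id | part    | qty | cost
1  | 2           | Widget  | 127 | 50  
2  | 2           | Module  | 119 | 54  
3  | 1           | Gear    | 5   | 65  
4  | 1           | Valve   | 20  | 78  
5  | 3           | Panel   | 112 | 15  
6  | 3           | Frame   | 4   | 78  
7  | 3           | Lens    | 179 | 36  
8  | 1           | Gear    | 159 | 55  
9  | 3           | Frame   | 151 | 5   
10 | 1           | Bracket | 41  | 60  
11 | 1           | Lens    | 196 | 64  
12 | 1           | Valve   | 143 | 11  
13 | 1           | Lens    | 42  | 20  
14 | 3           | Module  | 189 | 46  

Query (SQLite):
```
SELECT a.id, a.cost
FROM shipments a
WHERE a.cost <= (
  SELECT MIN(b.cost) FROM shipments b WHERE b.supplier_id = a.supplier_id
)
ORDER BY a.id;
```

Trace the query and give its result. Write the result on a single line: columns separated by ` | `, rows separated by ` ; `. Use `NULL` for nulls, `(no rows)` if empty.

1 | 50 ; 9 | 5 ; 12 | 11

For each shipments row a, compute MIN(cost) over rows sharing a.supplier_id.
Keep row a if a.cost <= that per-group MIN.
  supplier_id=1: MIN(cost) = 11
  supplier_id=2: MIN(cost) = 50
  supplier_id=3: MIN(cost) = 5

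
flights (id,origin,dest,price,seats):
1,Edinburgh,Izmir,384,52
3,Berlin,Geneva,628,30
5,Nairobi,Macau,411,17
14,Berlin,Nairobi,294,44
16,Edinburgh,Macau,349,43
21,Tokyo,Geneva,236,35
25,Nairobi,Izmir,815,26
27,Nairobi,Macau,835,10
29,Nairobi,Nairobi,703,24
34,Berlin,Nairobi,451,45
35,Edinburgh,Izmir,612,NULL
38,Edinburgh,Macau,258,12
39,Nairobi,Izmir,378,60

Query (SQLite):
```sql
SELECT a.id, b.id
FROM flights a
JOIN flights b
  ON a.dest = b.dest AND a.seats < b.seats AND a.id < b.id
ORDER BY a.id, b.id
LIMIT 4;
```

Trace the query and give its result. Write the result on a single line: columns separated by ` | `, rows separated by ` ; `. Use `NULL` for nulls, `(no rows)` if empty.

Pairs (a,b) with same dest, a.seats < b.seats, a.id < b.id.
dest groups: Geneva:{3,21} Izmir:{1,25,35,39} Macau:{5,16,27,38} Nairobi:{14,29,34}
Ordered by (a.id, b.id); first 4.

1 | 39 ; 3 | 21 ; 5 | 16 ; 14 | 34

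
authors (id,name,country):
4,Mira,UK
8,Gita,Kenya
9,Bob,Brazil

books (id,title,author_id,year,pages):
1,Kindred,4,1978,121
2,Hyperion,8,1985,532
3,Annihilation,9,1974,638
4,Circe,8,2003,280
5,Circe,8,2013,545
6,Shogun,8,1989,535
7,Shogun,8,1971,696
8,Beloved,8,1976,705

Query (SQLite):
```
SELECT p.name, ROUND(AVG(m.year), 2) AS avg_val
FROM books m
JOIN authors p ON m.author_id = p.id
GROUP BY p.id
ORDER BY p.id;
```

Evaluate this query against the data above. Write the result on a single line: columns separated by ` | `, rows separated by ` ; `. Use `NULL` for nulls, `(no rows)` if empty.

Mira | 1978 ; Gita | 1989.5 ; Bob | 1974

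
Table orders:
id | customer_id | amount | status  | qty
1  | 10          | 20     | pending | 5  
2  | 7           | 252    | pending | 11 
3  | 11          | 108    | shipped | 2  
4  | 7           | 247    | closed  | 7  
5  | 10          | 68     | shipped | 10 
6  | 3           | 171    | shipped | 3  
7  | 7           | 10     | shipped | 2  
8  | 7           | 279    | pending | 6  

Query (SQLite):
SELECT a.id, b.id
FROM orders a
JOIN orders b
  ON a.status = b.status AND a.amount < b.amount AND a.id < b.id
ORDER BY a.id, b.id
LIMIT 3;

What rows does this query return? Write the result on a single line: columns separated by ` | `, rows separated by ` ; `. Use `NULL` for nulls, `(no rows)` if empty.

1 | 2 ; 1 | 8 ; 2 | 8

Pairs (a,b) with same status, a.amount < b.amount, a.id < b.id.
status groups: closed:{4} pending:{1,2,8} shipped:{3,5,6,7}
Ordered by (a.id, b.id); first 3.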